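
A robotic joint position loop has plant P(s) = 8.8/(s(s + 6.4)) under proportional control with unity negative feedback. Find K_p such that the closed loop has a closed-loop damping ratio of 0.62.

Closed-loop characteristic equation: s² + 6.4s + K_p·8.8 = 0.
So ω_n = √(8.8K_p) and 2ζω_n = 6.4, giving ζ = 6.4/(2√(8.8K_p)).
Setting ζ = 0.62: √(8.8K_p) = 6.4/(2·0.62) = 5.161, so K_p = 26.64/8.8 = 3.03.

K_p = 3.03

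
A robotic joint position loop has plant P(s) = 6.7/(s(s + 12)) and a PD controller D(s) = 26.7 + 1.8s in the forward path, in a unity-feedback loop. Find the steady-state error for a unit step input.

0

The open loop D(s)P(s) has a pole at the origin (type 1), so the static position error constant is infinite and e_ss = 1/(1+∞) = 0.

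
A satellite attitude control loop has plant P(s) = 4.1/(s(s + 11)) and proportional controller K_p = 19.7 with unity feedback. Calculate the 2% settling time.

T_s ≈ 0.727 s

From 1 + K_pP(s) = 0: s² + 11s + 80.77 = 0 ⇒ ω_n = 8.987, ζ = 0.612.
2% settling time T_s ≈ 4/(ζω_n) = 4/5.5 = 0.727 s.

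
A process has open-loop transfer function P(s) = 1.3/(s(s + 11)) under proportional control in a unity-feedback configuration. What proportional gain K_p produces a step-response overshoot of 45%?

From %OS = 100·exp(−πζ/√(1−ζ²)) = 45%, ζ = −ln(0.45)/√(π²+ln²(0.45)) = 0.2463.
Characteristic equation s² + 11s + 1.3K_p = 0 gives ζ = 11/(2√(1.3K_p)).
Setting ζ = 0.2463: √(1.3K_p) = 11/(2·0.2463) = 22.33, so K_p = 498.5/1.3 = 383.

K_p = 383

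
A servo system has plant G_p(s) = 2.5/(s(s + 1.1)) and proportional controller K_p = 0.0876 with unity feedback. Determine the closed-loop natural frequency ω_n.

ω_n = 0.468 rad/s

1 + K_p·G_p(s) = 0 gives s² + 1.1s + 0.219 = 0.
So ω_n² = 0.219 ⇒ ω_n = 0.468 rad/s, and ζ = 1.1/(2ω_n) = 1.18.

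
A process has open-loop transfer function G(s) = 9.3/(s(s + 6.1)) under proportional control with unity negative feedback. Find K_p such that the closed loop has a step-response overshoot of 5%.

K_p = 2.1

From %OS = 100·exp(−πζ/√(1−ζ²)) = 5%, ζ = −ln(0.05)/√(π²+ln²(0.05)) = 0.6901.
Characteristic equation s² + 6.1s + 9.3K_p = 0 gives ζ = 6.1/(2√(9.3K_p)).
Setting ζ = 0.6901: √(9.3K_p) = 6.1/(2·0.6901) = 4.42, so K_p = 19.53/9.3 = 2.1.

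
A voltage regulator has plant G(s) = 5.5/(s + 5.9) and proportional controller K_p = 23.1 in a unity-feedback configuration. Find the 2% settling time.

Closed-loop transfer function: T(s) = K_p·G(s)/(1 + K_p·G(s)) = 127.1/(s + 5.9 + 127.1) = 127.1/(s + 133).
Time constant τ = 1/133 = 0.007522 s, so the 2% settling time is about 4τ = 0.0301 s.

T_s ≈ 0.0301 s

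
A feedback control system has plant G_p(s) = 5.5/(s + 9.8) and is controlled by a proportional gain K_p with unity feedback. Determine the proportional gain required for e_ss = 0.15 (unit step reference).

K_p = 10.1

Steady-state error for a unit step on this type-0 loop is 1/(1 + K_p·G_p(0)).
G_p(0) = 0.5612. Require 1/(1 + K_p·0.5612) = 0.15, so 1 + 0.5612·K_p = 6.667.
K_p = (6.667 − 1)/0.5612 = 10.1.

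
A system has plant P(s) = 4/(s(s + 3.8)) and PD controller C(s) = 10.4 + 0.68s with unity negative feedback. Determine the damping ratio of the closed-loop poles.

Forward path: (10.4 + 0.68s)·4/(s(s+3.8)). The closed-loop characteristic equation is s² + (3.8 + 4·0.68)s + 4·10.4 = 0.
That is s² + 6.52s + 41.6 = 0, so ω_n = 6.45 rad/s and ζ = 6.52/(2·6.45) = 0.5054.

ζ = 0.505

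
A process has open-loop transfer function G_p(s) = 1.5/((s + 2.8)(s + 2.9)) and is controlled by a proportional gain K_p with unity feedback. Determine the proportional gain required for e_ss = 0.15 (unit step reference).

Steady-state error for a unit step on this type-0 loop is 1/(1 + K_p·G_p(0)).
G_p(0) = 0.1847. Require 1/(1 + K_p·0.1847) = 0.15, so 1 + 0.1847·K_p = 6.667.
K_p = (6.667 − 1)/0.1847 = 30.7.

K_p = 30.7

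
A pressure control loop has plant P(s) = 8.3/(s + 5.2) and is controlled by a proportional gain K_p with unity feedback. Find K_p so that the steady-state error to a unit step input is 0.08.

For a type-0 loop with proportional control, e_ss = 1/(1 + K_p·P(0)).
P(0) = 1.596. Require 1/(1 + K_p·1.596) = 0.08, so 1 + 1.596·K_p = 12.5.
K_p = (12.5 − 1)/1.596 = 7.2.

K_p = 7.2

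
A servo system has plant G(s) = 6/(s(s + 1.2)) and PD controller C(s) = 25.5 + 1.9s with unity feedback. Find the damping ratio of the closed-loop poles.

ζ = 0.509

Forward path: (25.5 + 1.9s)·6/(s(s+1.2)). The closed-loop characteristic equation is s² + (1.2 + 6·1.9)s + 6·25.5 = 0.
That is s² + 12.6s + 153 = 0, so ω_n = 12.37 rad/s and ζ = 12.6/(2·12.37) = 0.5093.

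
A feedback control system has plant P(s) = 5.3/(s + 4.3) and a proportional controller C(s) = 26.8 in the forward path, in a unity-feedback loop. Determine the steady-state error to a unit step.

0.0294

The loop is type 0. Static position error constant K_pos = C(0)·P(0) = 26.8·1.233 = 33.03.
Steady-state error to a unit step: e_ss = 1/(1+K_pos) = 1/34.03 = 0.0294.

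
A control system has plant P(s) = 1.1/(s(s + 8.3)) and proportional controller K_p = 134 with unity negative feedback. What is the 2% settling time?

The closed-loop denominator s² + 8.3s + 147.4 gives ω_n = √147.4 = 12.14 and ζ = 8.3/(2ω_n) = 0.3418.
2% settling time T_s ≈ 4/(ζω_n) = 4/4.15 = 0.964 s.

T_s ≈ 0.964 s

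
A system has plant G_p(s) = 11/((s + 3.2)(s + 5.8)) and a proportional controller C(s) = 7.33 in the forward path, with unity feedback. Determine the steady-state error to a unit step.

0.187

The loop is type 0. Static position error constant K_pos = C(0)·G_p(0) = 7.33·0.5927 = 4.344.
Steady-state error to a unit step: e_ss = 1/(1+K_pos) = 1/5.344 = 0.187.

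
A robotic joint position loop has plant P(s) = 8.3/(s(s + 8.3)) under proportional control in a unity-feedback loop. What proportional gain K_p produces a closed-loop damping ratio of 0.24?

K_p = 36

Closed-loop characteristic equation: s² + 8.3s + K_p·8.3 = 0.
So ω_n = √(8.3K_p) and 2ζω_n = 8.3, giving ζ = 8.3/(2√(8.3K_p)).
Setting ζ = 0.24: √(8.3K_p) = 8.3/(2·0.24) = 17.29, so K_p = 299/8.3 = 36.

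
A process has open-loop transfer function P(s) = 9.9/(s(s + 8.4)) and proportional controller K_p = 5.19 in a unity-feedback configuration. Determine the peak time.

From 1 + K_pP(s) = 0: s² + 8.4s + 51.38 = 0 ⇒ ω_n = 7.168, ζ = 0.5859.
Damped frequency ω_d = ω_n√(1−ζ²) = 5.809 rad/s, so peak time T_p = π/ω_d = 0.541 s.

T_p = 0.541 s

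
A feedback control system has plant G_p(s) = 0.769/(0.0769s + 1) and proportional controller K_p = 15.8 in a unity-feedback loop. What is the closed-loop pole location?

s = -171

Closed loop: T(s) = K_p·G_p/(1+K_p·G_p) = 12.15/(0.0769s + 1 + 12.15), with pole at s = −(1 + 12.15)/0.0769 = −171.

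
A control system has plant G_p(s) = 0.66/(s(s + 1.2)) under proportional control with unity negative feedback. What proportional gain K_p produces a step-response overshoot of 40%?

K_p = 6.96

From %OS = 100·exp(−πζ/√(1−ζ²)) = 40%, ζ = −ln(0.4)/√(π²+ln²(0.4)) = 0.28.
Characteristic equation s² + 1.2s + 0.66K_p = 0 gives ζ = 1.2/(2√(0.66K_p)).
Setting ζ = 0.28: √(0.66K_p) = 1.2/(2·0.28) = 2.143, so K_p = 4.592/0.66 = 6.96.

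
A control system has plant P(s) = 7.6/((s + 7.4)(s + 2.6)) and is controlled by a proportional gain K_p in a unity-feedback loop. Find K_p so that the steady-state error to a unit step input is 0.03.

K_p = 81.9

For a type-0 loop with proportional control, e_ss = 1/(1 + K_p·P(0)).
P(0) = 0.395. Require 1/(1 + K_p·0.395) = 0.03, so 1 + 0.395·K_p = 33.33.
K_p = (33.33 − 1)/0.395 = 81.9.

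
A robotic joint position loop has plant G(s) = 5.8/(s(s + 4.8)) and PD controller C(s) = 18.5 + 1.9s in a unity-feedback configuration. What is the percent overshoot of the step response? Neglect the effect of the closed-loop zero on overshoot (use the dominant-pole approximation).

Forward path: (18.5 + 1.9s)·5.8/(s(s+4.8)). The closed-loop characteristic equation is s² + (4.8 + 5.8·1.9)s + 5.8·18.5 = 0.
That is s² + 15.82s + 107.3 = 0, so ω_n = 10.36 rad/s and ζ = 15.82/(2·10.36) = 0.7636.
%OS = 100·exp(−πζ/√(1−ζ²)) = 2.43%.

2.43%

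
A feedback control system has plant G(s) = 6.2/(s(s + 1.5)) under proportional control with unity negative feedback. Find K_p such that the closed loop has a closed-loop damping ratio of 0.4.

K_p = 0.567

Closed-loop characteristic equation: s² + 1.5s + K_p·6.2 = 0.
So ω_n = √(6.2K_p) and 2ζω_n = 1.5, giving ζ = 1.5/(2√(6.2K_p)).
Setting ζ = 0.4: √(6.2K_p) = 1.5/(2·0.4) = 1.875, so K_p = 3.516/6.2 = 0.567.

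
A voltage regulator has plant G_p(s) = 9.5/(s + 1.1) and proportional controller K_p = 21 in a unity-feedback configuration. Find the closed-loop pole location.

s = -200.6

Closed-loop transfer function: T(s) = K_p·G_p(s)/(1 + K_p·G_p(s)) = 199.5/(s + 1.1 + 199.5) = 199.5/(s + 200.6).
The closed-loop pole is at s = −200.6.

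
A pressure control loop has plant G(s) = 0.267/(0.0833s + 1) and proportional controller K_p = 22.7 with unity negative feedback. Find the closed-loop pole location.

s = -84.76

Closed loop: T(s) = K_p·G/(1+K_p·G) = 6.061/(0.0833s + 1 + 6.061), with pole at s = −(1 + 6.061)/0.0833 = −84.76.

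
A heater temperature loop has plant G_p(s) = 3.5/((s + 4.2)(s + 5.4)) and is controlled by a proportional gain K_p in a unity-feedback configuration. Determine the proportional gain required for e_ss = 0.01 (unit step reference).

The loop is type 0, so e_ss(step) = 1/(1 + K_pos) with K_pos = K_p·G_p(0).
G_p(0) = 0.1543. Require 1/(1 + K_p·0.1543) = 0.01, so 1 + 0.1543·K_p = 100.
K_p = (100 − 1)/0.1543 = 642.

K_p = 642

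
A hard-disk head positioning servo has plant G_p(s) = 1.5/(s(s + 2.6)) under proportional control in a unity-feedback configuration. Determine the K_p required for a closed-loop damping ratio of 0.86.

Closed-loop characteristic equation: s² + 2.6s + K_p·1.5 = 0.
So ω_n = √(1.5K_p) and 2ζω_n = 2.6, giving ζ = 2.6/(2√(1.5K_p)).
Setting ζ = 0.86: √(1.5K_p) = 2.6/(2·0.86) = 1.512, so K_p = 2.285/1.5 = 1.52.

K_p = 1.52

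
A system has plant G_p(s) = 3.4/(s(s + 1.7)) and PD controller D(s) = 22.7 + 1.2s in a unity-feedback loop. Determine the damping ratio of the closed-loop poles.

Forward path: (22.7 + 1.2s)·3.4/(s(s+1.7)). The closed-loop characteristic equation is s² + (1.7 + 3.4·1.2)s + 3.4·22.7 = 0.
That is s² + 5.78s + 77.18 = 0, so ω_n = 8.785 rad/s and ζ = 5.78/(2·8.785) = 0.329.

ζ = 0.329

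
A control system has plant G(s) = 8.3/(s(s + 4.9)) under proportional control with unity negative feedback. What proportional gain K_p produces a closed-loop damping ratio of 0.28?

K_p = 9.22

Closed-loop characteristic equation: s² + 4.9s + K_p·8.3 = 0.
So ω_n = √(8.3K_p) and 2ζω_n = 4.9, giving ζ = 4.9/(2√(8.3K_p)).
Setting ζ = 0.28: √(8.3K_p) = 4.9/(2·0.28) = 8.75, so K_p = 76.56/8.3 = 9.22.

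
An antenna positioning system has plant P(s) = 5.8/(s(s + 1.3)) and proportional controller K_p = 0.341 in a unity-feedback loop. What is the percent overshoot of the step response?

19.4%

From 1 + K_pP(s) = 0: s² + 1.3s + 1.978 = 0 ⇒ ω_n = 1.406, ζ = 0.4622.
%OS = 100·exp(−πζ/√(1−ζ²)) = 100·exp(−π·0.4622/√0.7864) = 19.4%.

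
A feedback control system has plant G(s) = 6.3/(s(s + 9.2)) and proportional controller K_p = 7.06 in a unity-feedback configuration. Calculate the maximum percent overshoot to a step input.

5.02%

Closed-loop characteristic equation: s² + 9.2s + 44.48 = 0, so ω_n = 6.669 rad/s and ζ = 9.2/(2·6.669) = 0.6897.
%OS = 100·exp(−πζ/√(1−ζ²)) = 100·exp(−π·0.6897/√0.5243) = 5.02%.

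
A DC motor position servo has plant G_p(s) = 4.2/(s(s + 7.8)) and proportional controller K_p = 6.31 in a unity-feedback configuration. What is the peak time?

T_p = 0.935 s

The closed-loop denominator s² + 7.8s + 26.5 gives ω_n = √26.5 = 5.148 and ζ = 7.8/(2ω_n) = 0.7576.
Damped frequency ω_d = ω_n√(1−ζ²) = 3.36 rad/s, so peak time T_p = π/ω_d = 0.935 s.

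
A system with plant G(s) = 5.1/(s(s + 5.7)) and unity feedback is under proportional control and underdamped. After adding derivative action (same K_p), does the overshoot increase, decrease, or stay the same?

The derivative term adds K·K_d to the s-coefficient of the characteristic equation, raising 2ζω_n while ω_n is unchanged; ζ increases, so overshoot decreases.

decrease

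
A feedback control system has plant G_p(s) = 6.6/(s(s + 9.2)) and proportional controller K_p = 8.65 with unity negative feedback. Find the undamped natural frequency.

ω_n = 7.56 rad/s

With unity feedback the closed-loop characteristic equation is s² + 9.2s + 8.65·6.6 = s² + 9.2s + 57.09 = 0.
So ω_n² = 57.09 ⇒ ω_n = 7.556 rad/s, and ζ = 9.2/(2ω_n) = 0.609.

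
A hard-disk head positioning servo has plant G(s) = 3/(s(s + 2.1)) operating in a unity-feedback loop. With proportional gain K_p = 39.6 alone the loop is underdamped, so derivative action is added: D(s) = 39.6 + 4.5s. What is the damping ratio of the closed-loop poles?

Forward path: (39.6 + 4.5s)·3/(s(s+2.1)). The closed-loop characteristic equation is s² + (2.1 + 3·4.5)s + 3·39.6 = 0.
That is s² + 15.6s + 118.8 = 0, so ω_n = 10.9 rad/s and ζ = 15.6/(2·10.9) = 0.7156.

ζ = 0.716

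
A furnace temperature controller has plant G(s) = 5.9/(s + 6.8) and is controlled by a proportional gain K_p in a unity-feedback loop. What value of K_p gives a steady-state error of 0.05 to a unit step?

K_p = 21.9

The loop is type 0, so e_ss(step) = 1/(1 + K_pos) with K_pos = K_p·G(0).
G(0) = 0.8676. Require 1/(1 + K_p·0.8676) = 0.05, so 1 + 0.8676·K_p = 20.
K_p = (20 − 1)/0.8676 = 21.9.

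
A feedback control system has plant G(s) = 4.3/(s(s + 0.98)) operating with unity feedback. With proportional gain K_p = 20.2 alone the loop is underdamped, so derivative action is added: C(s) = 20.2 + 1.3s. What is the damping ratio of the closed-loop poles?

Forward path: (20.2 + 1.3s)·4.3/(s(s+0.98)). The closed-loop characteristic equation is s² + (0.98 + 4.3·1.3)s + 4.3·20.2 = 0.
That is s² + 6.57s + 86.86 = 0, so ω_n = 9.32 rad/s and ζ = 6.57/(2·9.32) = 0.3525.

ζ = 0.352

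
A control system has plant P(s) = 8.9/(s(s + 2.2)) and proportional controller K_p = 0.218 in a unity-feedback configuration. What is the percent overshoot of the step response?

1.75%

The closed-loop denominator s² + 2.2s + 1.94 gives ω_n = √1.94 = 1.393 and ζ = 2.2/(2ω_n) = 0.7897.
%OS = 100·exp(−πζ/√(1−ζ²)) = 100·exp(−π·0.7897/√0.3764) = 1.75%.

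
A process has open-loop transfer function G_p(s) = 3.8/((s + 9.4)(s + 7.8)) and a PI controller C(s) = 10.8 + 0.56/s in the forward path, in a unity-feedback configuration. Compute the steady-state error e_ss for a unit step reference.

The open loop C(s)G_p(s) has a pole at the origin (type 1), so the static position error constant is infinite and e_ss = 1/(1+∞) = 0.

0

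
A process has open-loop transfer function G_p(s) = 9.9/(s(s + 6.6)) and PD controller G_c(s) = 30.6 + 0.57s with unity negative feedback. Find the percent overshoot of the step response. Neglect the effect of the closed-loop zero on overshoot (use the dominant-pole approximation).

30.7%

Forward path: (30.6 + 0.57s)·9.9/(s(s+6.6)). The closed-loop characteristic equation is s² + (6.6 + 9.9·0.57)s + 9.9·30.6 = 0.
That is s² + 12.24s + 302.9 = 0, so ω_n = 17.41 rad/s and ζ = 12.24/(2·17.41) = 0.3517.
%OS = 100·exp(−πζ/√(1−ζ²)) = 30.7%.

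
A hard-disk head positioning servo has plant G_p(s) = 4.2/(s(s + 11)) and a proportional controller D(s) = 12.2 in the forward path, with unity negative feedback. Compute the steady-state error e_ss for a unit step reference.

The open loop D(s)G_p(s) has a pole at the origin (type 1), so the static position error constant is infinite and e_ss = 1/(1+∞) = 0.

0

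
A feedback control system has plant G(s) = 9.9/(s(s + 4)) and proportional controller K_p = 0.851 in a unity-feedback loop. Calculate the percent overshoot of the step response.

5.04%

The closed-loop denominator s² + 4s + 8.425 gives ω_n = √8.425 = 2.903 and ζ = 4/(2ω_n) = 0.689.
%OS = 100·exp(−πζ/√(1−ζ²)) = 100·exp(−π·0.689/√0.5252) = 5.04%.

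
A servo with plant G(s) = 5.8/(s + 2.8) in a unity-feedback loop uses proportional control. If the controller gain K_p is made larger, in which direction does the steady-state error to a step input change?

The position error constant K_pos = K_p·G(0) grows with K_p, and e_ss = 1/(1+K_pos) falls.

decrease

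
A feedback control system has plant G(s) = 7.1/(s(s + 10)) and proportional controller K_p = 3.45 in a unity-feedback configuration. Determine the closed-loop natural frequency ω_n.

The closed-loop denominator is s(s+10) + 3.45·7.1 = s² + 10s + 24.5.
Matching s² + 2ζω_n s + ω_n²: ω_n = √24.5 = 4.949 rad/s and 2ζω_n = 10, so ζ = 10/(2·4.949) = 1.01.

ω_n = 4.95 rad/s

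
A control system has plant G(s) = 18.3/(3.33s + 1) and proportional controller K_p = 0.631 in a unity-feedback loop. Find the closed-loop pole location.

s = -3.768

Closed loop: T(s) = K_p·G/(1+K_p·G) = 11.55/(3.33s + 1 + 11.55), with pole at s = −(1 + 11.55)/3.33 = −3.768.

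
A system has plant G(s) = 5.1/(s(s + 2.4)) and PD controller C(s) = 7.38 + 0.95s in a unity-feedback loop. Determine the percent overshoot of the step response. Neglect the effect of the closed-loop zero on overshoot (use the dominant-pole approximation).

10%

Forward path: (7.38 + 0.95s)·5.1/(s(s+2.4)). The closed-loop characteristic equation is s² + (2.4 + 5.1·0.95)s + 5.1·7.38 = 0.
That is s² + 7.245s + 37.64 = 0, so ω_n = 6.135 rad/s and ζ = 7.245/(2·6.135) = 0.5905.
%OS = 100·exp(−πζ/√(1−ζ²)) = 10%.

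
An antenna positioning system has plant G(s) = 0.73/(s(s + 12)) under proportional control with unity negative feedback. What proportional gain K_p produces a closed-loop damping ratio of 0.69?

K_p = 104

Closed-loop characteristic equation: s² + 12s + K_p·0.73 = 0.
So ω_n = √(0.73K_p) and 2ζω_n = 12, giving ζ = 12/(2√(0.73K_p)).
Setting ζ = 0.69: √(0.73K_p) = 12/(2·0.69) = 8.696, so K_p = 75.61/0.73 = 104.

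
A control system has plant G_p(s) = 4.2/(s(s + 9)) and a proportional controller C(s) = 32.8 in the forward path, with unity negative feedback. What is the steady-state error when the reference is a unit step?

The open loop C(s)G_p(s) has a pole at the origin (type 1), so the static position error constant is infinite and e_ss = 1/(1+∞) = 0.

0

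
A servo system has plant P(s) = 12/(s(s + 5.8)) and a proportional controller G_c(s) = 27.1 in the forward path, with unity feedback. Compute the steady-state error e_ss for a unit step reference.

The open loop G_c(s)P(s) has a pole at the origin (type 1), so the static position error constant is infinite and e_ss = 1/(1+∞) = 0.

0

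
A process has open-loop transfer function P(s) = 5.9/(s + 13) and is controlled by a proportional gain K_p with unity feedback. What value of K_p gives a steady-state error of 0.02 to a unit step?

K_p = 108

For a type-0 loop with proportional control, e_ss = 1/(1 + K_p·P(0)).
P(0) = 0.4538. Require 1/(1 + K_p·0.4538) = 0.02, so 1 + 0.4538·K_p = 50.
K_p = (50 − 1)/0.4538 = 108.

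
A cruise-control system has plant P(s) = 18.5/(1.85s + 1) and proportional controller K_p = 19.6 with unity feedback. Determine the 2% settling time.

Closed loop: T(s) = K_p·P/(1+K_p·P) = 362.6/(1.85s + 1 + 362.6), with pole at s = −(1 + 362.6)/1.85 = −196.5.
τ = 1/196.5 = 0.005088 s, so 2% settling time ≈ 4τ = 0.0204 s.

T_s ≈ 0.0204 s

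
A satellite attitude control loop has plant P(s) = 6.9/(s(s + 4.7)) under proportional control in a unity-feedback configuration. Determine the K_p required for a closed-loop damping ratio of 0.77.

Closed-loop characteristic equation: s² + 4.7s + K_p·6.9 = 0.
So ω_n = √(6.9K_p) and 2ζω_n = 4.7, giving ζ = 4.7/(2√(6.9K_p)).
Setting ζ = 0.77: √(6.9K_p) = 4.7/(2·0.77) = 3.052, so K_p = 9.314/6.9 = 1.35.

K_p = 1.35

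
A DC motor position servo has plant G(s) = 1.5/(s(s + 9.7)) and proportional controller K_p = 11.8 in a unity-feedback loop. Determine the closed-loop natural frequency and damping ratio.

ω_n = 4.21 rad/s, ζ = 1.15

The closed-loop denominator is s(s+9.7) + 11.8·1.5 = s² + 9.7s + 17.7.
Matching s² + 2ζω_n s + ω_n²: ω_n = √17.7 = 4.207 rad/s and 2ζω_n = 9.7, so ζ = 9.7/(2·4.207) = 1.15.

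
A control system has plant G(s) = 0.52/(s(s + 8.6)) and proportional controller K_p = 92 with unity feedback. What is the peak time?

T_p = 0.58 s

Closed-loop characteristic equation: s² + 8.6s + 47.84 = 0, so ω_n = 6.917 rad/s and ζ = 8.6/(2·6.917) = 0.6217.
Damped frequency ω_d = ω_n√(1−ζ²) = 5.418 rad/s, so peak time T_p = π/ω_d = 0.58 s.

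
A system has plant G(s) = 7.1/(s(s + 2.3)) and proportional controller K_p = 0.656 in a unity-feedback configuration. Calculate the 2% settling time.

The closed-loop denominator s² + 2.3s + 4.658 gives ω_n = √4.658 = 2.158 and ζ = 2.3/(2ω_n) = 0.5329.
2% settling time T_s ≈ 4/(ζω_n) = 4/1.15 = 3.48 s.

T_s ≈ 3.48 s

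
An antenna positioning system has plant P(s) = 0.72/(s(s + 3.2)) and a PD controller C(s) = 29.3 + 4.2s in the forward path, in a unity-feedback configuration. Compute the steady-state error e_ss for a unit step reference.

0

The open loop C(s)P(s) has a pole at the origin (type 1), so the static position error constant is infinite and e_ss = 1/(1+∞) = 0.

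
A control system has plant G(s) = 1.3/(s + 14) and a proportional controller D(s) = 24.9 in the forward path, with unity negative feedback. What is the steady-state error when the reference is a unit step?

The loop is type 0. Static position error constant K_pos = D(0)·G(0) = 24.9·0.09286 = 2.312.
Steady-state error to a unit step: e_ss = 1/(1+K_pos) = 1/3.312 = 0.302.

0.302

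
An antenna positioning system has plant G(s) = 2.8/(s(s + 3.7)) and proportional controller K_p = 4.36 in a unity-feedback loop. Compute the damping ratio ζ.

1 + K_p·G(s) = 0 gives s² + 3.7s + 12.21 = 0.
Matching s² + 2ζω_n s + ω_n²: ω_n = √12.21 = 3.494 rad/s and 2ζω_n = 3.7, so ζ = 3.7/(2·3.494) = 0.529.

ζ = 0.529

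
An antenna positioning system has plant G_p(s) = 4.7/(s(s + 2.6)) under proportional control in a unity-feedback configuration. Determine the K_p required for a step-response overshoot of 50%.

From %OS = 100·exp(−πζ/√(1−ζ²)) = 50%, ζ = −ln(0.5)/√(π²+ln²(0.5)) = 0.2155.
Characteristic equation s² + 2.6s + 4.7K_p = 0 gives ζ = 2.6/(2√(4.7K_p)).
Setting ζ = 0.2155: √(4.7K_p) = 2.6/(2·0.2155) = 6.034, so K_p = 36.41/4.7 = 7.75.

K_p = 7.75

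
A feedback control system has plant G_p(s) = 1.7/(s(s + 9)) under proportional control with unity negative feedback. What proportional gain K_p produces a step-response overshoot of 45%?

From %OS = 100·exp(−πζ/√(1−ζ²)) = 45%, ζ = −ln(0.45)/√(π²+ln²(0.45)) = 0.2463.
Characteristic equation s² + 9s + 1.7K_p = 0 gives ζ = 9/(2√(1.7K_p)).
Setting ζ = 0.2463: √(1.7K_p) = 9/(2·0.2463) = 18.27, so K_p = 333.7/1.7 = 196.

K_p = 196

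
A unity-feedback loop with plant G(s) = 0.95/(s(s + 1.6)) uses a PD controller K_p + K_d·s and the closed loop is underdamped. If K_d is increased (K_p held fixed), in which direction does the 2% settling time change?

decrease

Characteristic equation s² + (1.6 + 0.95K_d)s + 0.95K_p = 0: raising K_d increases ζω_n = (1.6+0.95K_d)/2 while the loop stays underdamped, so T_s ≈ 4/(ζω_n) decreases.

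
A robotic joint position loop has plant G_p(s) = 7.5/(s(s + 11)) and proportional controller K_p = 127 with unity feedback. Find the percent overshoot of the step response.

The closed-loop denominator s² + 11s + 952.5 gives ω_n = √952.5 = 30.86 and ζ = 11/(2ω_n) = 0.1782.
%OS = 100·exp(−πζ/√(1−ζ²)) = 100·exp(−π·0.1782/√0.9682) = 56.6%.

56.6%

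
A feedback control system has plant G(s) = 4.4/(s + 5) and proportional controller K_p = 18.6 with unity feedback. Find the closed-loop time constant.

Closed-loop transfer function: T(s) = K_p·G(s)/(1 + K_p·G(s)) = 81.84/(s + 5 + 81.84) = 81.84/(s + 86.84).
Time constant τ = 1/86.84 = 0.0115 s.

τ = 0.0115 s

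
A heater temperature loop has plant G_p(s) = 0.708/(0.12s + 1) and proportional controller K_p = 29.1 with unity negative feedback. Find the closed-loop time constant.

τ = 0.00555 s

Closed loop: T(s) = K_p·G_p/(1+K_p·G_p) = 20.6/(0.12s + 1 + 20.6), with pole at s = −(1 + 20.6)/0.12 = −180.
Closed-loop time constant τ = 1/180 = 0.00555 s.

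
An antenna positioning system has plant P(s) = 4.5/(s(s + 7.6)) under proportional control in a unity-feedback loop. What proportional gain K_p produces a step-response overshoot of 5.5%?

From %OS = 100·exp(−πζ/√(1−ζ²)) = 5.5%, ζ = −ln(0.055)/√(π²+ln²(0.055)) = 0.6783.
Characteristic equation s² + 7.6s + 4.5K_p = 0 gives ζ = 7.6/(2√(4.5K_p)).
Setting ζ = 0.6783: √(4.5K_p) = 7.6/(2·0.6783) = 5.602, so K_p = 31.38/4.5 = 6.97.

K_p = 6.97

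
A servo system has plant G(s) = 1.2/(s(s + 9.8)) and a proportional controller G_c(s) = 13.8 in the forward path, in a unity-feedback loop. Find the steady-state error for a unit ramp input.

The loop has one pole at the origin (type 1). Velocity error constant K_v = lim_{s→0} s·G_c(s)G(s) = 13.8·1.2/9.8 = 1.69.
Steady-state error to a unit ramp: e_ss = 1/K_v = 0.592.

0.592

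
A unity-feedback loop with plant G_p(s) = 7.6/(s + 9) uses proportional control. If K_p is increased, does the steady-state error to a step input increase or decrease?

The position error constant K_pos = K_p·G_p(0) grows with K_p, and e_ss = 1/(1+K_pos) falls.

decrease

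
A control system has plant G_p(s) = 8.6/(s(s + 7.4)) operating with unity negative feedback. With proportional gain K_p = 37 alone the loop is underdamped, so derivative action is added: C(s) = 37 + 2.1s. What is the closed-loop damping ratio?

ζ = 0.714

Forward path: (37 + 2.1s)·8.6/(s(s+7.4)). The closed-loop characteristic equation is s² + (7.4 + 8.6·2.1)s + 8.6·37 = 0.
That is s² + 25.46s + 318.2 = 0, so ω_n = 17.84 rad/s and ζ = 25.46/(2·17.84) = 0.7136.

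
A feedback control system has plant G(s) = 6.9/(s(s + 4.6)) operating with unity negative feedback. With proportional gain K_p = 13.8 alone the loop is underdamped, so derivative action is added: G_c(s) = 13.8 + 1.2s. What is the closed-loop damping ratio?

ζ = 0.66

Forward path: (13.8 + 1.2s)·6.9/(s(s+4.6)). The closed-loop characteristic equation is s² + (4.6 + 6.9·1.2)s + 6.9·13.8 = 0.
That is s² + 12.88s + 95.22 = 0, so ω_n = 9.758 rad/s and ζ = 12.88/(2·9.758) = 0.66.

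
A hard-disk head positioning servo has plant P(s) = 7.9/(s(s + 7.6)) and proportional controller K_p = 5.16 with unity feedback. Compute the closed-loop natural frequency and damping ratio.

The closed-loop denominator is s(s+7.6) + 5.16·7.9 = s² + 7.6s + 40.76.
Matching s² + 2ζω_n s + ω_n²: ω_n = √40.76 = 6.385 rad/s and 2ζω_n = 7.6, so ζ = 7.6/(2·6.385) = 0.595.

ω_n = 6.38 rad/s, ζ = 0.595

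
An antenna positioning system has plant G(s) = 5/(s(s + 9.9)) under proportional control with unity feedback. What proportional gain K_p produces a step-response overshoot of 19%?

From %OS = 100·exp(−πζ/√(1−ζ²)) = 19%, ζ = −ln(0.19)/√(π²+ln²(0.19)) = 0.4673.
Characteristic equation s² + 9.9s + 5K_p = 0 gives ζ = 9.9/(2√(5K_p)).
Setting ζ = 0.4673: √(5K_p) = 9.9/(2·0.4673) = 10.59, so K_p = 112.2/5 = 22.4.

K_p = 22.4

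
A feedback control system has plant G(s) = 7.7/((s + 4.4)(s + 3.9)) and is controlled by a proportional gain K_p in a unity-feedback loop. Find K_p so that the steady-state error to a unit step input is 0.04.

K_p = 53.5

For a type-0 loop with proportional control, e_ss = 1/(1 + K_p·G(0)).
G(0) = 0.4487. Require 1/(1 + K_p·0.4487) = 0.04, so 1 + 0.4487·K_p = 25.
K_p = (25 − 1)/0.4487 = 53.5.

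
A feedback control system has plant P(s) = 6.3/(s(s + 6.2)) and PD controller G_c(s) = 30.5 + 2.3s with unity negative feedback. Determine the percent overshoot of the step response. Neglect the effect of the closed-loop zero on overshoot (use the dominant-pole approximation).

Forward path: (30.5 + 2.3s)·6.3/(s(s+6.2)). The closed-loop characteristic equation is s² + (6.2 + 6.3·2.3)s + 6.3·30.5 = 0.
That is s² + 20.69s + 192.2 = 0, so ω_n = 13.86 rad/s and ζ = 20.69/(2·13.86) = 0.7463.
%OS = 100·exp(−πζ/√(1−ζ²)) = 2.95%.

2.95%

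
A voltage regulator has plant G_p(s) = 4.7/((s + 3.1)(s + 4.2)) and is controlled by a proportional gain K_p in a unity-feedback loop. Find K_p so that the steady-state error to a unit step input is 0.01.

K_p = 274

For a type-0 loop with proportional control, e_ss = 1/(1 + K_p·G_p(0)).
G_p(0) = 0.361. Require 1/(1 + K_p·0.361) = 0.01, so 1 + 0.361·K_p = 100.
K_p = (100 − 1)/0.361 = 274.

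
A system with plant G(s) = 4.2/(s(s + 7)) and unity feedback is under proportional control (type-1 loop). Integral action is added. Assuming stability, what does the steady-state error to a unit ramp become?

The integrator raises the loop to type 2, so K_v → ∞ and e_ss to a ramp is zero.

0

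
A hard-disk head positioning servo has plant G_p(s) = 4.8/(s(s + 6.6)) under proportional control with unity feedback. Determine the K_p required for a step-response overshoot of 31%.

K_p = 18.6

From %OS = 100·exp(−πζ/√(1−ζ²)) = 31%, ζ = −ln(0.31)/√(π²+ln²(0.31)) = 0.3493.
Characteristic equation s² + 6.6s + 4.8K_p = 0 gives ζ = 6.6/(2√(4.8K_p)).
Setting ζ = 0.3493: √(4.8K_p) = 6.6/(2·0.3493) = 9.447, so K_p = 89.25/4.8 = 18.6.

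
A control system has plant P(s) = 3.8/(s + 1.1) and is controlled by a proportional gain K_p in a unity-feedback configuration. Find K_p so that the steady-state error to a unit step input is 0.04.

K_p = 6.95

For a type-0 loop with proportional control, e_ss = 1/(1 + K_p·P(0)).
P(0) = 3.455. Require 1/(1 + K_p·3.455) = 0.04, so 1 + 3.455·K_p = 25.
K_p = (25 − 1)/3.455 = 6.95.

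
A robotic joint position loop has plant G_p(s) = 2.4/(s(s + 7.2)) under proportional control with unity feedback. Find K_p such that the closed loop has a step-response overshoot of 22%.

From %OS = 100·exp(−πζ/√(1−ζ²)) = 22%, ζ = −ln(0.22)/√(π²+ln²(0.22)) = 0.4342.
Characteristic equation s² + 7.2s + 2.4K_p = 0 gives ζ = 7.2/(2√(2.4K_p)).
Setting ζ = 0.4342: √(2.4K_p) = 7.2/(2·0.4342) = 8.292, so K_p = 68.75/2.4 = 28.6.

K_p = 28.6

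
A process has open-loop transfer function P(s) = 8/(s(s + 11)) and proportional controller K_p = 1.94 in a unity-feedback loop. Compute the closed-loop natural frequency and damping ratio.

ω_n = 3.94 rad/s, ζ = 1.4

1 + K_p·P(s) = 0 gives s² + 11s + 15.52 = 0.
So ω_n² = 15.52 ⇒ ω_n = 3.94 rad/s, and ζ = 11/(2ω_n) = 1.4.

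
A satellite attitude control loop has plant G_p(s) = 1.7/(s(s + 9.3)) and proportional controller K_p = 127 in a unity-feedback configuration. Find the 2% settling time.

T_s ≈ 0.86 s

From 1 + K_pG_p(s) = 0: s² + 9.3s + 215.9 = 0 ⇒ ω_n = 14.69, ζ = 0.3165.
2% settling time T_s ≈ 4/(ζω_n) = 4/4.65 = 0.86 s.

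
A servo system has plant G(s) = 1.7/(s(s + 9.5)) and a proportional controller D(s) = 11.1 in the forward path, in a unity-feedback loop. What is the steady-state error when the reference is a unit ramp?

0.503

The loop has one pole at the origin (type 1). Velocity error constant K_v = lim_{s→0} s·D(s)G(s) = 11.1·1.7/9.5 = 1.986.
Steady-state error to a unit ramp: e_ss = 1/K_v = 0.503.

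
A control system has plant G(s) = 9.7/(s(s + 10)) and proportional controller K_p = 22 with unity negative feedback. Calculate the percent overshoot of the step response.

The closed-loop denominator s² + 10s + 213.4 gives ω_n = √213.4 = 14.61 and ζ = 10/(2ω_n) = 0.3423.
%OS = 100·exp(−πζ/√(1−ζ²)) = 100·exp(−π·0.3423/√0.8828) = 31.8%.

31.8%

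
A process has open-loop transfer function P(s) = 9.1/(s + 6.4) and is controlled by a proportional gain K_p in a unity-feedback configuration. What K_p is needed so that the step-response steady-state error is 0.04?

The loop is type 0, so e_ss(step) = 1/(1 + K_pos) with K_pos = K_p·P(0).
P(0) = 1.422. Require 1/(1 + K_p·1.422) = 0.04, so 1 + 1.422·K_p = 25.
K_p = (25 − 1)/1.422 = 16.9.

K_p = 16.9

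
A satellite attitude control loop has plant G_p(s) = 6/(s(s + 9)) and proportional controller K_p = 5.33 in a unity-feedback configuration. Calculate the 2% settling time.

Closed-loop characteristic equation: s² + 9s + 31.98 = 0, so ω_n = 5.655 rad/s and ζ = 9/(2·5.655) = 0.7957.
2% settling time T_s ≈ 4/(ζω_n) = 4/4.5 = 0.889 s.

T_s ≈ 0.889 s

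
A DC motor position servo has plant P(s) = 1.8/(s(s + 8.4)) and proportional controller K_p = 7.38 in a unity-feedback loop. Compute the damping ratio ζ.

With unity feedback the closed-loop characteristic equation is s² + 8.4s + 7.38·1.8 = s² + 8.4s + 13.28 = 0.
Matching s² + 2ζω_n s + ω_n²: ω_n = √13.28 = 3.645 rad/s and 2ζω_n = 8.4, so ζ = 8.4/(2·3.645) = 1.15.

ζ = 1.15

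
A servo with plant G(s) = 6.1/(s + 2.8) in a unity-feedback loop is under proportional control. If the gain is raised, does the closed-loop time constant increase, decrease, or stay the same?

The closed-loop bandwidth 2.8+K_p·6.1 grows with K_p, so τ shrinks.

decrease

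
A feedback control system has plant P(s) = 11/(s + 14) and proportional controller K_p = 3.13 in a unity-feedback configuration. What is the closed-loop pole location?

Closed-loop transfer function: T(s) = K_p·P(s)/(1 + K_p·P(s)) = 34.43/(s + 14 + 34.43) = 34.43/(s + 48.43).
The closed-loop pole is at s = −48.43.

s = -48.43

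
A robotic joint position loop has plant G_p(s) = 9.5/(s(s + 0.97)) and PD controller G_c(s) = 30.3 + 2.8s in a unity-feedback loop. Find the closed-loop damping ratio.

ζ = 0.813

Forward path: (30.3 + 2.8s)·9.5/(s(s+0.97)). The closed-loop characteristic equation is s² + (0.97 + 9.5·2.8)s + 9.5·30.3 = 0.
That is s² + 27.57s + 287.9 = 0, so ω_n = 16.97 rad/s and ζ = 27.57/(2·16.97) = 0.8125.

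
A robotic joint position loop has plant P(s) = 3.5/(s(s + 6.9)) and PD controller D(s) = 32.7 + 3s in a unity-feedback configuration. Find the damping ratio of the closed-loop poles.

Forward path: (32.7 + 3s)·3.5/(s(s+6.9)). The closed-loop characteristic equation is s² + (6.9 + 3.5·3)s + 3.5·32.7 = 0.
That is s² + 17.4s + 114.5 = 0, so ω_n = 10.7 rad/s and ζ = 17.4/(2·10.7) = 0.8132.

ζ = 0.813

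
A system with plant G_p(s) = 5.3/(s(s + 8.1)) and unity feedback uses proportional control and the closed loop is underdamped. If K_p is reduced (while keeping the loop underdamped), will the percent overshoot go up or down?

decrease

ζ = 8.1/(2√(5.3K_p)) rises as K_p falls; higher damping means less overshoot.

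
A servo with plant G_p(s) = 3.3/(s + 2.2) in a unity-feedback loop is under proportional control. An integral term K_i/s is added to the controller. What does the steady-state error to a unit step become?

0

The integrator makes K_pos = lim_{s→0} C(s)G(s) infinite, so e_ss = 1/(1+K_pos) = 0.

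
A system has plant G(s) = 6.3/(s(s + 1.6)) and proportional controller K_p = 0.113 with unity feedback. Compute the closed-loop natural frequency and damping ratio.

1 + K_p·G(s) = 0 gives s² + 1.6s + 0.7119 = 0.
So ω_n² = 0.7119 ⇒ ω_n = 0.8437 rad/s, and ζ = 1.6/(2ω_n) = 0.948.

ω_n = 0.844 rad/s, ζ = 0.948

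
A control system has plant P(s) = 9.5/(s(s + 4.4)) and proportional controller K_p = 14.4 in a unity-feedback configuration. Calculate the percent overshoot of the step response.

Closed-loop characteristic equation: s² + 4.4s + 136.8 = 0, so ω_n = 11.7 rad/s and ζ = 4.4/(2·11.7) = 0.1881.
%OS = 100·exp(−πζ/√(1−ζ²)) = 100·exp(−π·0.1881/√0.9646) = 54.8%.

54.8%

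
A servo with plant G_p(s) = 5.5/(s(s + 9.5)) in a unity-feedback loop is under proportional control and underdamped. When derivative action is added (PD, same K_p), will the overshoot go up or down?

decrease

With PD the characteristic equation becomes s² + (a + K·K_d)s + K·K_p = 0; the damping term grows, ζ rises, overshoot falls.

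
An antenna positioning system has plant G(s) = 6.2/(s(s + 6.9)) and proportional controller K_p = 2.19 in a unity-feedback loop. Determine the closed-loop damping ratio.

ζ = 0.936

With unity feedback the closed-loop characteristic equation is s² + 6.9s + 2.19·6.2 = s² + 6.9s + 13.58 = 0.
Matching s² + 2ζω_n s + ω_n²: ω_n = √13.58 = 3.685 rad/s and 2ζω_n = 6.9, so ζ = 6.9/(2·3.685) = 0.936.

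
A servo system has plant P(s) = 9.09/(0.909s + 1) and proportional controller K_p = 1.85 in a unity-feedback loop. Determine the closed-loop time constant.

τ = 0.051 s

Closed loop: T(s) = K_p·P/(1+K_p·P) = 16.82/(0.909s + 1 + 16.82), with pole at s = −(1 + 16.82)/0.909 = −19.6.
Closed-loop time constant τ = 1/19.6 = 0.051 s.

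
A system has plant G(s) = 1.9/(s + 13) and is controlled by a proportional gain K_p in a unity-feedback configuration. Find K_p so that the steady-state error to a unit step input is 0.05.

K_p = 130

For a type-0 loop with proportional control, e_ss = 1/(1 + K_p·G(0)).
G(0) = 0.1462. Require 1/(1 + K_p·0.1462) = 0.05, so 1 + 0.1462·K_p = 20.
K_p = (20 − 1)/0.1462 = 130.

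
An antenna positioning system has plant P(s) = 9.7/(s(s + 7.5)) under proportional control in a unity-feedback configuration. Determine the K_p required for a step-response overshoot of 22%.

From %OS = 100·exp(−πζ/√(1−ζ²)) = 22%, ζ = −ln(0.22)/√(π²+ln²(0.22)) = 0.4342.
Characteristic equation s² + 7.5s + 9.7K_p = 0 gives ζ = 7.5/(2√(9.7K_p)).
Setting ζ = 0.4342: √(9.7K_p) = 7.5/(2·0.4342) = 8.637, so K_p = 74.6/9.7 = 7.69.

K_p = 7.69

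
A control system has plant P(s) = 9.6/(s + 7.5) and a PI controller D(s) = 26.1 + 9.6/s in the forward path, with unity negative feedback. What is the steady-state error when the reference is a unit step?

The open loop D(s)P(s) has a pole at the origin (type 1), so the static position error constant is infinite and e_ss = 1/(1+∞) = 0.

0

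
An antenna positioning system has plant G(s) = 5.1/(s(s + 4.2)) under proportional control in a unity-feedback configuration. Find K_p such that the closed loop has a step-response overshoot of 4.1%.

From %OS = 100·exp(−πζ/√(1−ζ²)) = 4.1%, ζ = −ln(0.041)/√(π²+ln²(0.041)) = 0.713.
Characteristic equation s² + 4.2s + 5.1K_p = 0 gives ζ = 4.2/(2√(5.1K_p)).
Setting ζ = 0.713: √(5.1K_p) = 4.2/(2·0.713) = 2.946, so K_p = 8.676/5.1 = 1.7.

K_p = 1.7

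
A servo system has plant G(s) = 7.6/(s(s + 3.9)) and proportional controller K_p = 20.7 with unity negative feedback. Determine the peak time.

T_p = 0.254 s

From 1 + K_pG(s) = 0: s² + 3.9s + 157.3 = 0 ⇒ ω_n = 12.54, ζ = 0.1555.
Damped frequency ω_d = ω_n√(1−ζ²) = 12.39 rad/s, so peak time T_p = π/ω_d = 0.254 s.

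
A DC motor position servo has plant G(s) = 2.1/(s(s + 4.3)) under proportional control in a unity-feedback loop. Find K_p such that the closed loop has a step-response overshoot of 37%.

From %OS = 100·exp(−πζ/√(1−ζ²)) = 37%, ζ = −ln(0.37)/√(π²+ln²(0.37)) = 0.3017.
Characteristic equation s² + 4.3s + 2.1K_p = 0 gives ζ = 4.3/(2√(2.1K_p)).
Setting ζ = 0.3017: √(2.1K_p) = 4.3/(2·0.3017) = 7.126, so K_p = 50.77/2.1 = 24.2.

K_p = 24.2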